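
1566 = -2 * ( - 783)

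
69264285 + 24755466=94019751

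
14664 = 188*78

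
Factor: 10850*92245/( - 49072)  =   - 2^( - 3 )*5^3*7^1*19^1 * 31^1 * 971^1 * 3067^( - 1) = -500429125/24536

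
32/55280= 2/3455  =  0.00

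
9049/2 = 9049/2=4524.50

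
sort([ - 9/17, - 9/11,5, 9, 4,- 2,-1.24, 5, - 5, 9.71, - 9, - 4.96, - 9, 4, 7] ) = [ - 9 , - 9, - 5, - 4.96,  -  2 , - 1.24,  -  9/11, - 9/17, 4, 4, 5, 5, 7, 9, 9.71 ]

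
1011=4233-3222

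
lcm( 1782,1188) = 3564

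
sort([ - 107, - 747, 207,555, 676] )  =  [ - 747,- 107, 207,555,676 ]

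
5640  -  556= 5084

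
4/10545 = 4/10545= 0.00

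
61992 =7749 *8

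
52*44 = 2288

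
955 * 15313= 14623915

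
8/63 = 8/63 = 0.13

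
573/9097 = 573/9097 = 0.06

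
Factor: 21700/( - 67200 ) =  - 2^( - 5 )*3^( - 1 )*31^1 = - 31/96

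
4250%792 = 290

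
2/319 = 2/319 = 0.01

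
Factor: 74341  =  17^1 * 4373^1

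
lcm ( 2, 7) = 14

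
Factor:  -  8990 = -2^1*5^1*29^1*  31^1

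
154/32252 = 7/1466 = 0.00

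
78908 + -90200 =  - 11292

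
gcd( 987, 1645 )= 329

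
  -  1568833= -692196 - 876637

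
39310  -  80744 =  - 41434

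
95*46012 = 4371140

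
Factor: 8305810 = 2^1*5^1*83^1 * 10007^1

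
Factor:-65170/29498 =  - 95/43 = - 5^1*19^1 * 43^( - 1) 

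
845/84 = 845/84 = 10.06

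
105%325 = 105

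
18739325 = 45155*415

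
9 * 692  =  6228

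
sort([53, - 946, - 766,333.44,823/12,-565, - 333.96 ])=[- 946, - 766, - 565,-333.96, 53,823/12,333.44]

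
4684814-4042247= 642567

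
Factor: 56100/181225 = 204/659   =  2^2 * 3^1*17^1*659^( - 1) 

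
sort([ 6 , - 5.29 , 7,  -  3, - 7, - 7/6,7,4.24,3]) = [-7, - 5.29 , - 3, - 7/6 , 3,4.24,6,7,7 ]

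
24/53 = 24/53 = 0.45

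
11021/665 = 16 + 381/665 =16.57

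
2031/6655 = 2031/6655=   0.31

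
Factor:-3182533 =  - 23^1*138371^1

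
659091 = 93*7087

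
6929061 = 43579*159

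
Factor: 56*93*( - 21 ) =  - 2^3*3^2*7^2  *  31^1  =  - 109368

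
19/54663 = 1/2877 =0.00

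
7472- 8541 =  - 1069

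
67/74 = 67/74=0.91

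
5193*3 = 15579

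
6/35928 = 1/5988 = 0.00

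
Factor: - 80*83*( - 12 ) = 79680 =2^6*3^1 * 5^1 * 83^1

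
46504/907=51+247/907 = 51.27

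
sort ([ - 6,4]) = [ - 6,4]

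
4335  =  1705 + 2630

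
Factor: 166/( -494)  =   - 83/247 =- 13^( - 1 ) * 19^ ( - 1 )*83^1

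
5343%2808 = 2535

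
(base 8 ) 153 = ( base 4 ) 1223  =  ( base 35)32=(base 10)107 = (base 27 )3q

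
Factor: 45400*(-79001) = - 3586645400 = - 2^3 * 5^2*13^1* 59^1 * 103^1*227^1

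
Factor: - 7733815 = - 5^1 * 331^1*4673^1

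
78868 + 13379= 92247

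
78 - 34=44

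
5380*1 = 5380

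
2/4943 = 2/4943 = 0.00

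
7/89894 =1/12842 = 0.00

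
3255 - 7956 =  - 4701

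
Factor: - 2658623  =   - 11^1*101^1*2393^1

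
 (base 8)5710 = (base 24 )55g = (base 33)2PD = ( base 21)6hd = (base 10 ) 3016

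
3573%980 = 633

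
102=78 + 24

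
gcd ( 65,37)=1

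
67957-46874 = 21083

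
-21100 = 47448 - 68548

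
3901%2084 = 1817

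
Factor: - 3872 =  - 2^5 * 11^2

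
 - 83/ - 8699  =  83/8699 = 0.01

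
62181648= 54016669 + 8164979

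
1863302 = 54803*34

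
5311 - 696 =4615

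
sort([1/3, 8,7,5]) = [1/3, 5, 7, 8] 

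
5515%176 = 59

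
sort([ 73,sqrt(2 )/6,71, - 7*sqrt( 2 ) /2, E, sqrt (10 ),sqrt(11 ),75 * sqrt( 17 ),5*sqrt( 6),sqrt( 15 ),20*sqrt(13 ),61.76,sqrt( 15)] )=[ - 7*sqrt( 2 )/2 , sqrt( 2) /6, E,sqrt( 10),  sqrt( 11),sqrt( 15 ),sqrt(15 ), 5*sqrt ( 6),61.76, 71 , 20*sqrt( 13),73,75  *  sqrt(17 )] 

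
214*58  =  12412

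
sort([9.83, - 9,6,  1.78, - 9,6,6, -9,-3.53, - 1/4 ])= [ - 9,-9, - 9, - 3.53,- 1/4,1.78,6,6 , 6, 9.83]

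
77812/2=38906 = 38906.00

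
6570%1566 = 306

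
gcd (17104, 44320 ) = 16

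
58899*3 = 176697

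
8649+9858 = 18507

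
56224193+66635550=122859743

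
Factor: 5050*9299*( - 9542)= - 2^2 * 5^2*13^1*17^1 * 101^1*367^1*547^1 = - 448091842900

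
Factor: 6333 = 3^1*2111^1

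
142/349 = 142/349 = 0.41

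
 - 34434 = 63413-97847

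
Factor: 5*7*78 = 2730 = 2^1 *3^1*5^1 * 7^1*13^1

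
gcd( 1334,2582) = 2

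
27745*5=138725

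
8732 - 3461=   5271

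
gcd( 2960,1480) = 1480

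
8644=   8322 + 322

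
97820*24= 2347680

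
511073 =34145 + 476928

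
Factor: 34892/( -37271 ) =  - 2^2 * 11^1 * 47^ ( - 1) = -  44/47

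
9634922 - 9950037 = - 315115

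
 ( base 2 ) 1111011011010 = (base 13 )3797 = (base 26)bhk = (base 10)7898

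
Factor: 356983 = 11^1*17^1*23^1 *83^1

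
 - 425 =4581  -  5006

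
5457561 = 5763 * 947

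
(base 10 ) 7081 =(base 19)10bd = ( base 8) 15651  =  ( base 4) 1232221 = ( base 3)100201021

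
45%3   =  0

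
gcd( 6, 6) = 6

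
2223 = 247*9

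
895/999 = 895/999 = 0.90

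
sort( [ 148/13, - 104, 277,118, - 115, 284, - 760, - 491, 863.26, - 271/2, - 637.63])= [ - 760,  -  637.63,-491,- 271/2, - 115, - 104, 148/13,118, 277 , 284, 863.26]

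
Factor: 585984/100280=2^5*3^1*5^ ( - 1)*7^1 * 23^ ( - 1) = 672/115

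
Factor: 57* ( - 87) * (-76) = 376884 = 2^2 * 3^2 * 19^2*29^1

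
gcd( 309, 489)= 3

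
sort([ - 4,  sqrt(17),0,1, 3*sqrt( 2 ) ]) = [ - 4, 0, 1, sqrt( 17 ),3*sqrt(2 )] 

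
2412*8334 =20101608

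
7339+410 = 7749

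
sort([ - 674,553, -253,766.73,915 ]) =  [  -  674, - 253,553, 766.73,915 ] 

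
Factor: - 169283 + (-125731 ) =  - 295014 = - 2^1*3^1*49169^1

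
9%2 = 1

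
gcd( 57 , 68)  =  1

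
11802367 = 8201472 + 3600895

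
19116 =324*59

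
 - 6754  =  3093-9847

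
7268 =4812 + 2456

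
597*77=45969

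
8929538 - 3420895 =5508643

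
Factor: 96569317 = 13^1 * 7428409^1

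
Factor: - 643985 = -5^1 * 37^1 * 59^2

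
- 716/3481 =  - 716/3481  =  -0.21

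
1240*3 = 3720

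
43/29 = 43/29 = 1.48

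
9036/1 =9036 = 9036.00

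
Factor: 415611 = 3^4*7^1*733^1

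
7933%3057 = 1819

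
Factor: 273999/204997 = 3^1*11^1*13^ (-2)*19^2 *23^1*1213^( - 1) 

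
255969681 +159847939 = 415817620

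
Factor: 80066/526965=98/645= 2^1*3^( - 1 )*5^( - 1) *7^2*43^( - 1)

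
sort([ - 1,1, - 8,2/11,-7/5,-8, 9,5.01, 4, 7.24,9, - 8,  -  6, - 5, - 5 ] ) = [ - 8, - 8,  -  8, - 6,  -  5,- 5, - 7/5, - 1, 2/11, 1, 4, 5.01,  7.24, 9, 9]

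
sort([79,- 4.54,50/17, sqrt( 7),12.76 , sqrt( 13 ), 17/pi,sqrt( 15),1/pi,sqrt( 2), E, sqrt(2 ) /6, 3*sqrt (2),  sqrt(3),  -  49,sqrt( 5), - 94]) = [ - 94,- 49,- 4.54,sqrt( 2 ) /6, 1/pi , sqrt( 2),  sqrt ( 3 ),sqrt( 5), sqrt (7 ),E , 50/17 , sqrt( 13),sqrt( 15),3*sqrt( 2),  17/pi,12.76,79]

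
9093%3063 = 2967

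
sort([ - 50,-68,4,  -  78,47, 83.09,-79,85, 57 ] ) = [-79,-78, - 68,  -  50, 4,47, 57, 83.09,  85] 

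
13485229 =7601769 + 5883460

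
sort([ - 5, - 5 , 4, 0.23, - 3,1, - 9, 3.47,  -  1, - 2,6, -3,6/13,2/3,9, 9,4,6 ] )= [ - 9,- 5,  -  5, -3,- 3,-2, - 1,0.23, 6/13,2/3, 1,3.47,4,4,6,6,9,  9 ] 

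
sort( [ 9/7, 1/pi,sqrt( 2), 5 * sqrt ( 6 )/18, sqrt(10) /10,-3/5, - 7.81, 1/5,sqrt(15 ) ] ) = [-7.81, - 3/5, 1/5, sqrt( 10 ) /10,1/pi,5*sqrt( 6)/18,9/7 , sqrt( 2), sqrt( 15)]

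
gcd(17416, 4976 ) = 2488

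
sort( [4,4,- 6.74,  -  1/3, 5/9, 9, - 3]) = [ - 6.74, - 3, - 1/3, 5/9,4 , 4,9 ] 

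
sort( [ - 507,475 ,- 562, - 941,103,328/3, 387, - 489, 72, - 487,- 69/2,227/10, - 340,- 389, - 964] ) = [ - 964, - 941,-562,  -  507, - 489, - 487, -389, - 340, - 69/2, 227/10,  72,  103 , 328/3,387, 475]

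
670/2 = 335 = 335.00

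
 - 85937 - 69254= - 155191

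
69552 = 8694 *8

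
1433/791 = 1433/791 = 1.81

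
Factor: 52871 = 7^2*13^1 * 83^1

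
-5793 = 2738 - 8531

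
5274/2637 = 2 = 2.00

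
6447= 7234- 787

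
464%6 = 2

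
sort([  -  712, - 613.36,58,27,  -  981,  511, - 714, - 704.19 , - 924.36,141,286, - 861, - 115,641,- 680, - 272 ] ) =[ - 981, - 924.36,  -  861 , - 714, - 712, - 704.19,-680,-613.36, - 272, - 115, 27,  58 , 141,  286, 511, 641]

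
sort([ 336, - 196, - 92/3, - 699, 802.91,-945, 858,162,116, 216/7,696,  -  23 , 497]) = [ - 945, - 699, - 196, - 92/3, - 23, 216/7,116, 162, 336,497, 696, 802.91, 858]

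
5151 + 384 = 5535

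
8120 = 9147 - 1027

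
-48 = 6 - 54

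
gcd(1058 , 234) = 2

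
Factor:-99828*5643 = -2^2*3^5 * 11^1*19^1*47^1*59^1 = - 563329404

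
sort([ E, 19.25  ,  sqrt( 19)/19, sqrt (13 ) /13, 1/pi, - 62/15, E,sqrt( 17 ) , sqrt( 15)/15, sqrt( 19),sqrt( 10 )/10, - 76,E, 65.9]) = [ - 76, - 62/15, sqrt(19)/19,sqrt(15 )/15, sqrt( 13 )/13, sqrt( 10 )/10 , 1/pi,E,E, E, sqrt( 17), sqrt(19 ), 19.25, 65.9 ] 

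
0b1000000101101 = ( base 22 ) 8C5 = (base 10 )4141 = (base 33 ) 3qg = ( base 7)15034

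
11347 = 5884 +5463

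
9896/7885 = 1+ 2011/7885 = 1.26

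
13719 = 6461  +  7258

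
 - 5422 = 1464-6886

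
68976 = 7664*9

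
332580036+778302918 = 1110882954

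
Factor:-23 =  - 23^1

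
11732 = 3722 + 8010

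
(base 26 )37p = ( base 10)2235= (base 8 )4273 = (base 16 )8BB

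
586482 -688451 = - 101969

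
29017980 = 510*56898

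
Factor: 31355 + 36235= 2^1*3^2*5^1*751^1  =  67590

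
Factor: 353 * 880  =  2^4 * 5^1*11^1 * 353^1  =  310640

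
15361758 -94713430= -79351672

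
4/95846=2/47923 = 0.00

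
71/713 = 71/713 = 0.10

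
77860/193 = 403 + 81/193 = 403.42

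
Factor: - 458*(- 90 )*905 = 2^2 * 3^2*5^2*181^1*229^1 = 37304100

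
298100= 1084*275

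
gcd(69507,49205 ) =1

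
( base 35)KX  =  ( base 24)16D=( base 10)733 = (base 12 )511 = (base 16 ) 2DD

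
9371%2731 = 1178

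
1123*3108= 3490284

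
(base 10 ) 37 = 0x25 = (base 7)52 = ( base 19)1i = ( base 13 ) 2b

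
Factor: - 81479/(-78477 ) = 3^( - 1) * 7^( - 1) * 37^ ( - 1)*59^1*101^( - 1 )*1381^1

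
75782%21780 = 10442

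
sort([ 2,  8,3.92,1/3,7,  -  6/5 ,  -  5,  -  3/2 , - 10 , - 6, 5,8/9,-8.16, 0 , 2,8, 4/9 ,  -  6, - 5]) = [ - 10 , - 8.16, - 6,- 6, - 5,  -  5, - 3/2 ,  -  6/5,0,1/3,4/9,8/9 , 2 , 2 , 3.92,  5, 7,  8,8]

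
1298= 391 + 907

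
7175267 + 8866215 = 16041482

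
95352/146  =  47676/73 = 653.10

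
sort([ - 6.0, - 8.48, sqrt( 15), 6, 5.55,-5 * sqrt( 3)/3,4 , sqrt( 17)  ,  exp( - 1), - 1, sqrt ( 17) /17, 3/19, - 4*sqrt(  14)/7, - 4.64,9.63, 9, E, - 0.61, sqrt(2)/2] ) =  [ - 8.48 ,  -  6.0, - 4.64, - 5 * sqrt(3 )/3,-4 * sqrt( 14)/7,-1, - 0.61 , 3/19, sqrt(17) /17 , exp(  -  1), sqrt(2) /2, E,sqrt (15), 4,sqrt( 17 ), 5.55, 6, 9,9.63 ] 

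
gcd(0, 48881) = 48881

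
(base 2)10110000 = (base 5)1201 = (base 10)176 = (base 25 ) 71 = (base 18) 9E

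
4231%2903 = 1328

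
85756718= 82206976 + 3549742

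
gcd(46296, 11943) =9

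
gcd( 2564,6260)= 4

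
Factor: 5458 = 2^1*2729^1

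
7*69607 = 487249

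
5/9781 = 5/9781  =  0.00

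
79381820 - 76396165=2985655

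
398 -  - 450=848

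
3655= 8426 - 4771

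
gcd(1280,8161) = 1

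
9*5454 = 49086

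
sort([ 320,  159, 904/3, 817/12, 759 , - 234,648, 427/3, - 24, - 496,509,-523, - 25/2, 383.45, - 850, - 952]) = [ - 952, - 850,-523, - 496, - 234, - 24, - 25/2, 817/12, 427/3,  159, 904/3,320, 383.45 , 509,648, 759 ] 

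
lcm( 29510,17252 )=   1121380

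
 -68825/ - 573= 68825/573=120.11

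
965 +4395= 5360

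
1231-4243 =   -  3012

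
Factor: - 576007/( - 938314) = 2^(-1)*13^(  -  1)*131^1 * 151^( - 1)*239^( - 1 ) * 4397^1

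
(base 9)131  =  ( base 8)155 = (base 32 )3d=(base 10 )109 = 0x6D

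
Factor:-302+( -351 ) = -653 = - 653^1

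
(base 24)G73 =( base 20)1397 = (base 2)10010010101011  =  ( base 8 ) 22253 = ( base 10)9387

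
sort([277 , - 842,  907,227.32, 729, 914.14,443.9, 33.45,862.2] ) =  [ - 842, 33.45, 227.32, 277, 443.9,729, 862.2,907,914.14]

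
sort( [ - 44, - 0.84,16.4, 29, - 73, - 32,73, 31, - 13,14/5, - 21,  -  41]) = [ - 73,-44, - 41, - 32, -21,-13, - 0.84,14/5,16.4,29, 31, 73]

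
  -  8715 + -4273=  -12988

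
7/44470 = 7/44470 = 0.00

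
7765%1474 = 395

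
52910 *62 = 3280420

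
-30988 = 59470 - 90458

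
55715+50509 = 106224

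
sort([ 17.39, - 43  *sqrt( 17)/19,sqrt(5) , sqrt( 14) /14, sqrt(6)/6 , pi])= [-43* sqrt(17)/19,sqrt(14)/14, sqrt( 6 )/6, sqrt( 5),pi, 17.39 ] 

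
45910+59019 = 104929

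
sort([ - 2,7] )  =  [-2,7 ]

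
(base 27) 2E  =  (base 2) 1000100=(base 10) 68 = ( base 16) 44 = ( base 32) 24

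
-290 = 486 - 776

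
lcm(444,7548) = 7548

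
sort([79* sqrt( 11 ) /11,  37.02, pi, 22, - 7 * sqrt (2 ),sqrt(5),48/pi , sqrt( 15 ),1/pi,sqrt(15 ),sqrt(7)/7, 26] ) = [-7*sqrt(2 ),1/pi, sqrt(7)/7,sqrt(5),pi, sqrt(15),sqrt(15), 48/pi, 22, 79*sqrt( 11 ) /11, 26,37.02 ] 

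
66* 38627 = 2549382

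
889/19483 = 889/19483  =  0.05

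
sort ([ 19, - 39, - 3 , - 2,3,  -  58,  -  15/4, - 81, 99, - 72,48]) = [ - 81,-72,-58,-39,  -  15/4 , - 3, - 2, 3,  19,  48, 99]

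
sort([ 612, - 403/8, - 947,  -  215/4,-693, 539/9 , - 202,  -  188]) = [ - 947, - 693,- 202, - 188,  -  215/4,-403/8,539/9 , 612 ] 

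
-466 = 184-650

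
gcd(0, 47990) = 47990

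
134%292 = 134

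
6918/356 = 3459/178 = 19.43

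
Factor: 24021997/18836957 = 18836957^( - 1)*24021997^1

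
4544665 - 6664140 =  - 2119475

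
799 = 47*17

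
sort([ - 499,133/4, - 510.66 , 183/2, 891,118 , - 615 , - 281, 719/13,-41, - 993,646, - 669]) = [ - 993, - 669, - 615, - 510.66, -499, - 281, - 41,133/4,719/13, 183/2, 118, 646, 891]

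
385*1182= 455070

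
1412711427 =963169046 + 449542381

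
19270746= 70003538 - 50732792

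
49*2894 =141806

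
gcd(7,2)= 1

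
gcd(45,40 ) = 5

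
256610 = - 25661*( - 10)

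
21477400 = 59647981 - 38170581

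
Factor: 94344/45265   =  2^3 * 3^1*5^( -1) *11^( - 1)*823^(-1 ) *3931^1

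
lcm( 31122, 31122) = 31122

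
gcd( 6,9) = 3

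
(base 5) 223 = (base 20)33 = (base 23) 2H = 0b111111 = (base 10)63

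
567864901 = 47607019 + 520257882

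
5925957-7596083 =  - 1670126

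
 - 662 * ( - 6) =3972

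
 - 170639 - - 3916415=3745776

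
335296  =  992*338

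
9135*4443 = 40586805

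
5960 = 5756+204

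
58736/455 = 58736/455 = 129.09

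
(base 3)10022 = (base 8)131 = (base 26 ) 3B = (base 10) 89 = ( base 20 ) 49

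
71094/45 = 23698/15 = 1579.87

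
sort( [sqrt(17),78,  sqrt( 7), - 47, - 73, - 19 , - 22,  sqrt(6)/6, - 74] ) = [ - 74,-73, - 47, - 22,-19 , sqrt (6)/6 , sqrt(7 ), sqrt(17),  78]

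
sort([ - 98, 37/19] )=[ -98, 37/19 ]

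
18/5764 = 9/2882=0.00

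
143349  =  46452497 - 46309148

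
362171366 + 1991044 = 364162410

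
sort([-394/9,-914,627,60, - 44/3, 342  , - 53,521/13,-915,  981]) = [-915 , - 914,-53, - 394/9,-44/3,521/13,60,342, 627, 981]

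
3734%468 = 458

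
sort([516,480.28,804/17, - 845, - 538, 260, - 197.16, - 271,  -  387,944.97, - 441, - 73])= [ - 845,  -  538, - 441, - 387  , - 271, - 197.16 , - 73, 804/17, 260,480.28,516,944.97]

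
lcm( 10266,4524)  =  266916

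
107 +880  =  987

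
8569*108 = 925452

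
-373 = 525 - 898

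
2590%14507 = 2590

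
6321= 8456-2135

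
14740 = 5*2948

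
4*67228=268912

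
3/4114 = 3/4114 = 0.00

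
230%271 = 230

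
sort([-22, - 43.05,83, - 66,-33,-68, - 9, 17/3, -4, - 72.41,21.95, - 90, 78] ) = [ - 90, - 72.41, - 68,-66, -43.05, - 33,-22, - 9, - 4, 17/3,21.95,78  ,  83]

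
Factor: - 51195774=-2^1*3^1*7^1 * 53^1*109^1*211^1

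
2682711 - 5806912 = -3124201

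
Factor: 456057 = 3^3*7^1*19^1*127^1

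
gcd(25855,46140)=5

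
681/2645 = 681/2645 =0.26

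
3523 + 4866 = 8389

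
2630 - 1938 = 692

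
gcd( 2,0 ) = 2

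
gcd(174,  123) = 3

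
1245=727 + 518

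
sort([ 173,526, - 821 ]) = [ - 821, 173,  526]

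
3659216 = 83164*44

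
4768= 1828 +2940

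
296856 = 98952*3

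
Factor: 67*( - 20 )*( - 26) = 34840 = 2^3*5^1*13^1*67^1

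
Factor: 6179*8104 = 2^3 * 37^1*167^1*1013^1 = 50074616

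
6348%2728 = 892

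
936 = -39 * (-24 )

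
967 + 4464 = 5431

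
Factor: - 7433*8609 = - 7433^1*8609^1=-63990697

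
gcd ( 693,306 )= 9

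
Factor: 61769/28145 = 5^(-1)*13^(- 1)*  19^1*433^( - 1)*3251^1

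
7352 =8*919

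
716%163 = 64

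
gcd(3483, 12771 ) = 1161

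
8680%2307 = 1759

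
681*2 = 1362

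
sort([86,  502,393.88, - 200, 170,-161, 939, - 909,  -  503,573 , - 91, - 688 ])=[ - 909, - 688, - 503,-200,-161,-91, 86, 170,  393.88,502 , 573, 939]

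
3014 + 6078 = 9092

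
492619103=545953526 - 53334423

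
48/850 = 24/425 =0.06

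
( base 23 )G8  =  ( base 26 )EC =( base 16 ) 178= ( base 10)376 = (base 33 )BD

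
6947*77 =534919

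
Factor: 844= 2^2*211^1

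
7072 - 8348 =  - 1276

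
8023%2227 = 1342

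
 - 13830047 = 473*(-29239)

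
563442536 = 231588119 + 331854417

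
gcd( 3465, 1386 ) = 693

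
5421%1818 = 1785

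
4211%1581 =1049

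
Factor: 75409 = 73^1 * 1033^1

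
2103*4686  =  9854658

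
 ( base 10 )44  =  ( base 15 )2e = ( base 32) 1C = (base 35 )19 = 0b101100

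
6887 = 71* 97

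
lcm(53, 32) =1696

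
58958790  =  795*74162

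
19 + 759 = 778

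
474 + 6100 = 6574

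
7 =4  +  3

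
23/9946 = 23/9946= 0.00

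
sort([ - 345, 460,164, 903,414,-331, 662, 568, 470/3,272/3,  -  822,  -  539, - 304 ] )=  [ - 822,-539, - 345, - 331,-304,272/3, 470/3,164, 414, 460 , 568 , 662, 903]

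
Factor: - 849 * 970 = - 2^1*3^1*5^1*97^1*283^1 =- 823530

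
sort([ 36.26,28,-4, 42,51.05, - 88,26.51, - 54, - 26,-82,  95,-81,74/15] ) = [-88, - 82, - 81 ,  -  54,- 26,- 4, 74/15, 26.51,28,36.26,42, 51.05,95] 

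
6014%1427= 306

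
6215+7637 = 13852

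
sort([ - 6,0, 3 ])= [ - 6, 0, 3]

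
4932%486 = 72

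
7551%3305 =941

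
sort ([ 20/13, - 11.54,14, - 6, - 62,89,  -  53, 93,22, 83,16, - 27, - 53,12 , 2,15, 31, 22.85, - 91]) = [  -  91, - 62 , - 53, - 53 , -27, - 11.54, - 6,  20/13,2,12, 14  ,  15, 16, 22,22.85, 31, 83, 89, 93 ] 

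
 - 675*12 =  - 8100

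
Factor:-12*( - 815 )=2^2*3^1*5^1*163^1 = 9780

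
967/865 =967/865  =  1.12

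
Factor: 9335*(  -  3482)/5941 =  -32504470/5941 = -2^1*5^1* 13^( - 1 )*457^(  -  1)*1741^1*1867^1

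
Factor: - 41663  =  -61^1*683^1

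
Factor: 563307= 3^1*103^1*1823^1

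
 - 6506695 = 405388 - 6912083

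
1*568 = 568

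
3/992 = 3/992 = 0.00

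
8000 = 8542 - 542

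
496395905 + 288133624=784529529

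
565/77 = 7 + 26/77 = 7.34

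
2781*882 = 2452842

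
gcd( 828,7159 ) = 1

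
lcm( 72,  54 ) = 216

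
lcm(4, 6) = 12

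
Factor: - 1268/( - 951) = 2^2*3^( - 1 ) = 4/3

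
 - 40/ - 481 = 40/481 = 0.08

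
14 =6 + 8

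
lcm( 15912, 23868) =47736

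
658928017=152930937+505997080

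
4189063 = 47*89129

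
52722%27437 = 25285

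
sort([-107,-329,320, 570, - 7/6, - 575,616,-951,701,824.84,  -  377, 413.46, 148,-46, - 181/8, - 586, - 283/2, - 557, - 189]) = [ - 951, - 586  ,-575,-557, - 377, - 329 , - 189, - 283/2, - 107, - 46, - 181/8,-7/6,148, 320,413.46, 570,616 , 701 , 824.84]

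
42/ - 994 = - 1 + 68/71 = -0.04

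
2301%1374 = 927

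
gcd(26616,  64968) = 24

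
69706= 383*182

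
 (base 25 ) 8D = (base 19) b4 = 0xD5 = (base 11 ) 184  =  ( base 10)213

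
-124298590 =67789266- 192087856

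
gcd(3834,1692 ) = 18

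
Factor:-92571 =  - 3^1 * 59^1* 523^1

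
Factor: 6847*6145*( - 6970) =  - 293261460550= -2^1*5^2 * 17^1*41^2*167^1*1229^1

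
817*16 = 13072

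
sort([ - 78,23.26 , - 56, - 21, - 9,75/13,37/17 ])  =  [ - 78,-56, - 21, - 9 , 37/17,  75/13, 23.26] 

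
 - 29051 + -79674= - 108725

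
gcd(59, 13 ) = 1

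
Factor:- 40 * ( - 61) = 2440 = 2^3*5^1*  61^1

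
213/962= 213/962 = 0.22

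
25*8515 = 212875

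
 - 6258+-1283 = -7541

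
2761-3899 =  -1138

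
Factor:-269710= - 2^1*5^1*7^1*3853^1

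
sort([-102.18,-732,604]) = [ - 732, - 102.18, 604]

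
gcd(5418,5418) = 5418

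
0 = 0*357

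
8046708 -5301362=2745346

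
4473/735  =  213/35 = 6.09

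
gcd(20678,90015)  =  1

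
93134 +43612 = 136746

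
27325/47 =27325/47  =  581.38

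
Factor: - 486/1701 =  - 2^1*7^( - 1) = - 2/7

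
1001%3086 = 1001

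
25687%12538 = 611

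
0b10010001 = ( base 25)5K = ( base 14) a5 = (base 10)145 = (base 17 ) 89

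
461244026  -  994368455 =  - 533124429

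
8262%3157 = 1948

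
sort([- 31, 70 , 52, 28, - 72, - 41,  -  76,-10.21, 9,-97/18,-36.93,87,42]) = [  -  76,- 72, - 41,  -  36.93, - 31,  -  10.21, - 97/18, 9, 28,42,52, 70, 87]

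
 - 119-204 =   -  323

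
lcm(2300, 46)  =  2300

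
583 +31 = 614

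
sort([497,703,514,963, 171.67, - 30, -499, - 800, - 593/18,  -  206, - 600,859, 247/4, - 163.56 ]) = [ - 800, - 600, - 499, - 206, - 163.56 , - 593/18, - 30,247/4,171.67,497, 514, 703,859,  963] 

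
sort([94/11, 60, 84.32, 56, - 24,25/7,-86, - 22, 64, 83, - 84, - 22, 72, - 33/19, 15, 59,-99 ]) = [ - 99, - 86, - 84, - 24,-22, - 22, - 33/19 , 25/7 , 94/11, 15, 56,59 , 60, 64, 72 , 83,84.32 ] 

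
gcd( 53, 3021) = 53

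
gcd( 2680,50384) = 536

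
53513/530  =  100  +  513/530 = 100.97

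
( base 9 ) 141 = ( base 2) 1110110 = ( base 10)118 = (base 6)314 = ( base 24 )4m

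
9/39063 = 3/13021 = 0.00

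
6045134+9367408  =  15412542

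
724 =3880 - 3156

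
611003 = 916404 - 305401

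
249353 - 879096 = - 629743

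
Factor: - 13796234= - 2^1*6898117^1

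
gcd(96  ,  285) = 3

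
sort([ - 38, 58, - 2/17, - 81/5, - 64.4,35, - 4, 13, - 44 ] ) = [ - 64.4, - 44, - 38,-81/5, - 4, - 2/17, 13,35,58]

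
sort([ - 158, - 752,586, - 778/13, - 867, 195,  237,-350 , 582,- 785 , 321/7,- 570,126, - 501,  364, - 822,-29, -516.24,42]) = [-867, -822,  -  785,-752, -570, - 516.24,  -  501,-350 , - 158,-778/13, - 29, 42, 321/7, 126, 195,237 , 364, 582,586]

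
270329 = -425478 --695807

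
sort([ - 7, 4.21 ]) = [-7, 4.21] 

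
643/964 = 643/964 = 0.67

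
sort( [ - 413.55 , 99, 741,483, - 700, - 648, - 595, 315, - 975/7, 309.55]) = [ -700, - 648,-595, - 413.55, -975/7, 99,  309.55, 315  ,  483, 741]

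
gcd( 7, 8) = 1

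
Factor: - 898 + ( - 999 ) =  - 7^1*271^1=- 1897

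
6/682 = 3/341 = 0.01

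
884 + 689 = 1573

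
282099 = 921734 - 639635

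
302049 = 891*339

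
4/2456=1/614 = 0.00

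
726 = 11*66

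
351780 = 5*70356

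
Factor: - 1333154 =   -  2^1*19^1*35083^1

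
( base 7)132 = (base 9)80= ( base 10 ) 72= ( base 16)48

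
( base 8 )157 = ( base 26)47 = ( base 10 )111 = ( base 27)43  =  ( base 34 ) 39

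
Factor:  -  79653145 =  - 5^1*11^1 * 13^1*101^1*1103^1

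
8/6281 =8/6281 = 0.00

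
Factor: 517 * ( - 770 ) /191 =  - 2^1*5^1 * 7^1*11^2*47^1*191^(- 1)=- 398090/191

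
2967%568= 127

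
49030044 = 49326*994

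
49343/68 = 49343/68= 725.63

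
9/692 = 9/692=0.01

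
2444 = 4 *611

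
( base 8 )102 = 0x42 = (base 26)2e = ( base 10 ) 66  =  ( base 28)2A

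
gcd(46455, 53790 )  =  2445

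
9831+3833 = 13664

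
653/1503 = 653/1503=0.43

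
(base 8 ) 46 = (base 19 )20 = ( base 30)18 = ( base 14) 2a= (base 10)38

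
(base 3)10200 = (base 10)99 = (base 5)344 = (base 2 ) 1100011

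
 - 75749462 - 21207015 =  - 96956477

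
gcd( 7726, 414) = 2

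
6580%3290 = 0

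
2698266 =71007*38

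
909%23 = 12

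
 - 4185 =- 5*837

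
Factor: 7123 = 17^1*419^1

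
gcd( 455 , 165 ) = 5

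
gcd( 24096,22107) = 3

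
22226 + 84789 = 107015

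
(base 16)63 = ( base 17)5E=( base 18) 59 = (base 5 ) 344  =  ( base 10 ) 99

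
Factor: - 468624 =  - 2^4*3^1*13^1*751^1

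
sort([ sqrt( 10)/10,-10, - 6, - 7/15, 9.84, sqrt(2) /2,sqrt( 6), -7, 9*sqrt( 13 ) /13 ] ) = [ - 10, - 7,-6, - 7/15, sqrt( 10)/10, sqrt( 2) /2,sqrt( 6),9*sqrt( 13)/13, 9.84 ]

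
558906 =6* 93151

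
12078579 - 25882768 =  - 13804189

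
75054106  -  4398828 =70655278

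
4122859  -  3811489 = 311370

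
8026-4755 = 3271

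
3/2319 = 1/773 = 0.00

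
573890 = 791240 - 217350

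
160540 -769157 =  - 608617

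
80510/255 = 16102/51 = 315.73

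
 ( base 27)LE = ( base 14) 2D7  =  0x245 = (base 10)581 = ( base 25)n6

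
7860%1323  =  1245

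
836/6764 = 11/89 = 0.12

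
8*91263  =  730104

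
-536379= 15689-552068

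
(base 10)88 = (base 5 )323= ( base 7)154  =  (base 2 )1011000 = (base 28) 34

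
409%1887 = 409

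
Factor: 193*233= 193^1*233^1=44969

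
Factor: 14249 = 14249^1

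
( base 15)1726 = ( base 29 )5QR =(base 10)4986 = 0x137a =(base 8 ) 11572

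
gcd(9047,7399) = 1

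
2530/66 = 38+1/3 = 38.33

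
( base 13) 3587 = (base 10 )7547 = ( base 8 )16573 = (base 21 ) H28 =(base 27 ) A9E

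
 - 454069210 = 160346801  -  614416011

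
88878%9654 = 1992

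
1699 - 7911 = -6212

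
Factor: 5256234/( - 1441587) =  - 1752078/480529 = - 2^1*3^1*7^ (  -  1) * 19^( - 1)  *43^1*3613^ ( - 1 )*6791^1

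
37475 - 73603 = - 36128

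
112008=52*2154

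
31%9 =4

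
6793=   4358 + 2435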